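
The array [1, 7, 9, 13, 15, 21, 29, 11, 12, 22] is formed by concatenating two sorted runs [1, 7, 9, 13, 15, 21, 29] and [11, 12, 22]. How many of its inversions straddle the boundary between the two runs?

There are 9 split inversions.

Take each right-half value and tally the left-half values above it:
r = 11: 13, 15, 21, 29 → 4
r = 12: 13, 15, 21, 29 → 4
r = 22: 29 → 1
Cross-inversions: 4 + 4 + 1 = 9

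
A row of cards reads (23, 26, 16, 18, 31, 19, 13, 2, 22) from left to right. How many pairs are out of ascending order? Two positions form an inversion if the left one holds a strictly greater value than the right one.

Sweep left to right; for each value list the smaller values that follow it:
23: 6
26: 6
16: 2
18: 2
31: 4
19: 2
13: 1
2: 0
22: 0
Sum: 6 + 6 + 2 + 2 + 4 + 2 + 1 + 0 + 0 = 23

23 inversions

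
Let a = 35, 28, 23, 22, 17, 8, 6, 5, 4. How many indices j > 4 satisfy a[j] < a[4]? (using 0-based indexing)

4

The element at index 4 is 17.
Elements after it: 8, 6, 5, 4
Those smaller than 17: 8, 6, 5, 4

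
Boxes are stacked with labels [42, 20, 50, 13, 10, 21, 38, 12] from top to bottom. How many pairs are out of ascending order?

18

Sweep left to right; for each value list the smaller values that follow it:
42 → 20, 13, 10, 21, 38, 12 → 6
20 → 13, 10, 12 → 3
50 → 13, 10, 21, 38, 12 → 5
13 → 10, 12 → 2
10 → none → 0
21 → 12 → 1
38 → 12 → 1
12 → none → 0
Sum: 6 + 3 + 5 + 2 + 0 + 1 + 1 + 0 = 18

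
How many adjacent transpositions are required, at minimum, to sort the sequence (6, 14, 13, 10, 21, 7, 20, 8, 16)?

Minimum adjacent swaps = number of inversions (each swap of adjacent out-of-order elements removes one inversion and no swap can remove more).
Count inversions — for each element, later elements that are smaller:
6: none → 0
14: 13, 10, 7, 8 → 4
13: 10, 7, 8 → 3
10: 7, 8 → 2
21: 7, 20, 8, 16 → 4
7: none → 0
20: 8, 16 → 2
8: none → 0
16: none → 0
Total inversions: 0 + 4 + 3 + 2 + 4 + 0 + 2 + 0 + 0 = 15

Adjacent swaps: 15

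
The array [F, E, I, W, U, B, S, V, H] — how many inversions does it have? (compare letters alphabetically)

Element-by-element contributions:
F → E, B → 2
E → B → 1
I → B, H → 2
W → U, B, S, V, H → 5
U → B, S, H → 3
B → none → 0
S → H → 1
V → H → 1
H → none → 0
Sum: 2 + 1 + 2 + 5 + 3 + 0 + 1 + 1 + 0 = 15

15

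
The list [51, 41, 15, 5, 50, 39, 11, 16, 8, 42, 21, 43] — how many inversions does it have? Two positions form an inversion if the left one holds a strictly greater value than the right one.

Count, for each position, how many later elements it exceeds:
51 → 41, 15, 5, 50, 39, 11, 16, 8, 42, 21, 43 → 11
41 → 15, 5, 39, 11, 16, 8, 21 → 7
15 → 5, 11, 8 → 3
5 → none → 0
50 → 39, 11, 16, 8, 42, 21, 43 → 7
39 → 11, 16, 8, 21 → 4
11 → 8 → 1
16 → 8 → 1
8 → none → 0
42 → 21 → 1
21 → none → 0
43 → none → 0
Sum: 11 + 7 + 3 + 0 + 7 + 4 + 1 + 1 + 0 + 1 + 0 + 0 = 35

35 inversions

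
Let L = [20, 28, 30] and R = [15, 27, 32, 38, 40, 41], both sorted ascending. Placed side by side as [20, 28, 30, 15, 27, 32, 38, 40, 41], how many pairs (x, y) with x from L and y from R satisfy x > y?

There are 5 split inversions.

Take each right-half value and tally the left-half values above it:
r = 15: 20, 28, 30 → 3
r = 27: 28, 30 → 2
r = 32: none → 0
r = 38: none → 0
r = 40: none → 0
r = 41: none → 0
Cross-inversions: 3 + 2 + 0 + 0 + 0 + 0 = 5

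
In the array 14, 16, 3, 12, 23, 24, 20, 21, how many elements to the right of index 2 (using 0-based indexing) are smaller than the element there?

The element at index 2 is 3.
Elements after it: 12, 23, 24, 20, 21
None of them are smaller than 3.

0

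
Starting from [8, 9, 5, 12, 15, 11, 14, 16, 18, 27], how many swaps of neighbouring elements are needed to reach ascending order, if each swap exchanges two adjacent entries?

5 adjacent swaps

Each adjacent swap fixes exactly one inversion, so the minimum swap count equals the number of inversions.
Count inversions — for each element, later elements that are smaller:
8: 5 → 1
9: 5 → 1
5: none → 0
12: 11 → 1
15: 11, 14 → 2
11: none → 0
14: none → 0
16: none → 0
18: none → 0
27: none → 0
Total inversions: 1 + 1 + 0 + 1 + 2 + 0 + 0 + 0 + 0 + 0 = 5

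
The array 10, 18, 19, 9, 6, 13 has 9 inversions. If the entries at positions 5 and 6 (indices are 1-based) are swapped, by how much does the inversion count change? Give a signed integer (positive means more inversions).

Positions 5 and 6 hold 6 and 13; after swapping, the array is [10, 18, 19, 9, 13, 6].
Element-by-element contributions:
10 → 9, 6 → 2
18 → 9, 13, 6 → 3
19 → 9, 13, 6 → 3
9 → 6 → 1
13 → 6 → 1
6 → none → 0
Sum: 2 + 3 + 3 + 1 + 1 + 0 = 10
Change: 10 − 9 = +1

+1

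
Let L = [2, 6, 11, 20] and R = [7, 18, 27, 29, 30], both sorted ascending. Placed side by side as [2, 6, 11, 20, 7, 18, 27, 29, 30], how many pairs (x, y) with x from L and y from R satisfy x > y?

Cross-inversions: 3

For each element r of the right run, count left-run elements greater than r:
r = 7: 11, 20 → 2
r = 18: 20 → 1
r = 27: none → 0
r = 29: none → 0
r = 30: none → 0
Cross-inversions: 2 + 1 + 0 + 0 + 0 = 3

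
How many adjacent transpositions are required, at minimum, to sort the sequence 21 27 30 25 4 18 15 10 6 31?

Minimum adjacent swaps = number of inversions (each swap of adjacent out-of-order elements removes one inversion and no swap can remove more).
Count inversions — for each element, later elements that are smaller:
21: 4, 18, 15, 10, 6 → 5
27: 25, 4, 18, 15, 10, 6 → 6
30: 25, 4, 18, 15, 10, 6 → 6
25: 4, 18, 15, 10, 6 → 5
4: none → 0
18: 15, 10, 6 → 3
15: 10, 6 → 2
10: 6 → 1
6: none → 0
31: none → 0
Total inversions: 5 + 6 + 6 + 5 + 0 + 3 + 2 + 1 + 0 + 0 = 28

28 adjacent swaps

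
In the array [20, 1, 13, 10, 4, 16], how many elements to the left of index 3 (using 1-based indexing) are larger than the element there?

The element at index 3 is 13.
Elements before it: 20, 1
Those larger than 13: 20

1 such element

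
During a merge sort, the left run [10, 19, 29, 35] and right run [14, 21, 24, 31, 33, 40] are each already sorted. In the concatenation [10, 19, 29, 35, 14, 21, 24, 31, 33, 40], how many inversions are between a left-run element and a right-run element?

Take each right-half value and tally the left-half values above it:
r = 14: 19, 29, 35 → 3
r = 21: 29, 35 → 2
r = 24: 29, 35 → 2
r = 31: 35 → 1
r = 33: 35 → 1
r = 40: none → 0
Cross-inversions: 3 + 2 + 2 + 1 + 1 + 0 = 9

9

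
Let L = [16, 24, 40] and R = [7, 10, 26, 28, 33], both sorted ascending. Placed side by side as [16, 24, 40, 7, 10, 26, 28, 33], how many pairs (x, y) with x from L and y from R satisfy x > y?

9 split inversions

For each element r of the right run, count left-run elements greater than r:
r = 7: 16, 24, 40 → 3
r = 10: 16, 24, 40 → 3
r = 26: 40 → 1
r = 28: 40 → 1
r = 33: 40 → 1
Cross-inversions: 3 + 3 + 1 + 1 + 1 = 9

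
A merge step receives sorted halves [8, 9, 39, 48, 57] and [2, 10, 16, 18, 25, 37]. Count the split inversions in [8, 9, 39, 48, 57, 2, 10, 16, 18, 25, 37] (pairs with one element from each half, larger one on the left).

There are 20 cross-inversions.

Count, for every r in R, how many entries of L exceed r:
r = 2: 8, 9, 39, 48, 57 → 5
r = 10: 39, 48, 57 → 3
r = 16: 39, 48, 57 → 3
r = 18: 39, 48, 57 → 3
r = 25: 39, 48, 57 → 3
r = 37: 39, 48, 57 → 3
Cross-inversions: 5 + 3 + 3 + 3 + 3 + 3 = 20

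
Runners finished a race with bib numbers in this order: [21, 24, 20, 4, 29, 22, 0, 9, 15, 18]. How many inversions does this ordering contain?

28 out-of-order pairs

Sweep left to right; for each value list the smaller values that follow it:
21 → 20, 4, 0, 9, 15, 18 → 6
24 → 20, 4, 22, 0, 9, 15, 18 → 7
20 → 4, 0, 9, 15, 18 → 5
4 → 0 → 1
29 → 22, 0, 9, 15, 18 → 5
22 → 0, 9, 15, 18 → 4
0 → none → 0
9 → none → 0
15 → none → 0
18 → none → 0
Sum: 6 + 7 + 5 + 1 + 5 + 4 + 0 + 0 + 0 + 0 = 28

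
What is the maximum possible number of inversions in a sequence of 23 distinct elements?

A reversed (strictly descending) arrangement makes every pair an inversion, giving C(23, 2) inversions.
C(23, 2) = 23·22/2 = 253

253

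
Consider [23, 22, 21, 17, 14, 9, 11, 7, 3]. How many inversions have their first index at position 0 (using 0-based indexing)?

The element at index 0 is 23.
Elements after it: 22, 21, 17, 14, 9, 11, 7, 3
Those smaller than 23: 22, 21, 17, 14, 9, 11, 7, 3

8 such elements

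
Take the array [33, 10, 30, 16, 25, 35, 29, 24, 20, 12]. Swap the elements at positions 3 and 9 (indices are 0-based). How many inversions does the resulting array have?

27 inversions

Positions 3 and 9 hold 16 and 12; after swapping, the array is [33, 10, 30, 12, 25, 35, 29, 24, 20, 16].
Element-by-element contributions:
33: 8
10: 0
30: 6
12: 0
25: 3
35: 4
29: 3
24: 2
20: 1
16: 0
Sum: 8 + 0 + 6 + 0 + 3 + 4 + 3 + 2 + 1 + 0 = 27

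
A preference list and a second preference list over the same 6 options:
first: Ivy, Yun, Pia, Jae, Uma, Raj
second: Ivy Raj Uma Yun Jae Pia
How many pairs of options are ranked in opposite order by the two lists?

Assign each item its position (1..6) in the first ordering, then rewrite the second ordering as that position sequence:
positions: Ivy→1, Yun→2, Pia→3, Jae→4, Uma→5, Raj→6
second ordering as positions: [1, 6, 5, 2, 4, 3]
Discordant pairs = inversions in this position sequence.
1: 0
6: 5, 2, 4, 3 → 4
5: 2, 4, 3 → 3
2: 0
4: 3 → 1
3: 0
Total: 0 + 4 + 3 + 0 + 1 + 0 = 8

8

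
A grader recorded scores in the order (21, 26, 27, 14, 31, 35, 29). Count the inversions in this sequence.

5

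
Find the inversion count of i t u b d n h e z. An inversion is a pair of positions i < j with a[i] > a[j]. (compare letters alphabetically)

Element-by-element contributions:
i: 4
t: 5
u: 5
b: 0
d: 0
n: 2
h: 1
e: 0
z: 0
Sum: 4 + 5 + 5 + 0 + 0 + 2 + 1 + 0 + 0 = 17

17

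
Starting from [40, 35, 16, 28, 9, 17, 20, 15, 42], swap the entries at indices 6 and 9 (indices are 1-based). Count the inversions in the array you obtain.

Inversions: 24

Positions 6 and 9 hold 17 and 42; after swapping, the array is [40, 35, 16, 28, 9, 42, 20, 15, 17].
Count, for each position, how many later elements it exceeds:
40: 7
35: 6
16: 2
28: 4
9: 0
42: 3
20: 2
15: 0
17: 0
Sum: 7 + 6 + 2 + 4 + 0 + 3 + 2 + 0 + 0 = 24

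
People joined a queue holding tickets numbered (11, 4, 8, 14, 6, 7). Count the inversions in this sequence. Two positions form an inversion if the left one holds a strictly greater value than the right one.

8

Inversion pairs (indices are 0-based):
(0,1): 11 > 4
(0,2): 11 > 8
(0,4): 11 > 6
(0,5): 11 > 7
(2,4): 8 > 6
(2,5): 8 > 7
(3,4): 14 > 6
(3,5): 14 > 7
That's 8 pairs.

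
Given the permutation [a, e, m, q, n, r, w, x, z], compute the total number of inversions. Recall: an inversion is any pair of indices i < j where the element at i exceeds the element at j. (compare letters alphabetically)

Element-by-element contributions:
a → none → 0
e → none → 0
m → none → 0
q → n → 1
n → none → 0
r → none → 0
w → none → 0
x → none → 0
z → none → 0
Sum: 0 + 0 + 0 + 1 + 0 + 0 + 0 + 0 + 0 = 1

Inversions: 1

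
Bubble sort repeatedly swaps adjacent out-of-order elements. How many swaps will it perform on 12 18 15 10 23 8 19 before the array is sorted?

10 swaps

Minimum adjacent swaps = number of inversions (each swap of adjacent out-of-order elements removes one inversion and no swap can remove more).
Count inversions — for each element, later elements that are smaller:
12: 10, 8 → 2
18: 15, 10, 8 → 3
15: 10, 8 → 2
10: 8 → 1
23: 8, 19 → 2
8: none → 0
19: none → 0
Total inversions: 2 + 3 + 2 + 1 + 2 + 0 + 0 = 10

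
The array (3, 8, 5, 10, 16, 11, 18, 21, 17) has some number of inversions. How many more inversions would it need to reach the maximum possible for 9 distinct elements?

Maximum inversions for 9 distinct elements is C(9, 2) = 9·8/2 = 36.
Current inversions — for each element, count later smaller elements:
3: 0
8: 1
5: 0
10: 0
16: 1
11: 0
18: 1
21: 1
17: 0
Current total: 0 + 1 + 0 + 0 + 1 + 0 + 1 + 1 + 0 = 4
Shortfall: 36 − 4 = 32

32 inversions short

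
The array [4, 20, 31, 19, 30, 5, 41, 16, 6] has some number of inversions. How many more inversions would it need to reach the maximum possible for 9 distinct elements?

Maximum inversions for 9 distinct elements is C(9, 2) = 9·8/2 = 36.
Current inversions — for each element, count later smaller elements:
4: 0
20: 4
31: 5
19: 3
30: 3
5: 0
41: 2
16: 1
6: 0
Current total: 0 + 4 + 5 + 3 + 3 + 0 + 2 + 1 + 0 = 18
Shortfall: 36 − 18 = 18

18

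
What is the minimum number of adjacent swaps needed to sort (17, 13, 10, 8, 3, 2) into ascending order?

Swaps: 15

The minimum number of adjacent swaps to sort an array equals its inversion count, since every such swap removes exactly one inversion.
Count inversions — for each element, later elements that are smaller:
17: 13, 10, 8, 3, 2 → 5
13: 10, 8, 3, 2 → 4
10: 8, 3, 2 → 3
8: 3, 2 → 2
3: 2 → 1
2: none → 0
Total inversions: 5 + 4 + 3 + 2 + 1 + 0 = 15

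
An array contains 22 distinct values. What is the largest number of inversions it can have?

A reversed (strictly descending) arrangement makes every pair an inversion, giving C(22, 2) inversions.
C(22, 2) = 22·21/2 = 231

231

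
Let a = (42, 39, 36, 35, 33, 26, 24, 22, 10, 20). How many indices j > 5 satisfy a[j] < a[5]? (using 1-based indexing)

5 such elements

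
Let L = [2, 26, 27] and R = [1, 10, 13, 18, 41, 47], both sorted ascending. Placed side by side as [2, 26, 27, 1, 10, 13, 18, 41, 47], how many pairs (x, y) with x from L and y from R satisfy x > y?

Count, for every r in R, how many entries of L exceed r:
r = 1: 2, 26, 27 → 3
r = 10: 26, 27 → 2
r = 13: 26, 27 → 2
r = 18: 26, 27 → 2
r = 41: none → 0
r = 47: none → 0
Cross-inversions: 3 + 2 + 2 + 2 + 0 + 0 = 9

9 cross-inversions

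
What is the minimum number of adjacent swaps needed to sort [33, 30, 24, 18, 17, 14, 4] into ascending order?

21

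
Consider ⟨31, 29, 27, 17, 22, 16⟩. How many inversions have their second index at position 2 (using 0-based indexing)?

The element at index 2 is 27.
Elements before it: 31, 29
Those larger than 27: 31, 29

2 such elements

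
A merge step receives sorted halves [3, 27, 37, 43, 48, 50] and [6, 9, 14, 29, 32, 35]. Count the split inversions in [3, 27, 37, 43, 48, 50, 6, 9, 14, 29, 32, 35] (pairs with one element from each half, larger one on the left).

Cross-inversions: 27

Count, for every r in R, how many entries of L exceed r:
r = 6: 27, 37, 43, 48, 50 → 5
r = 9: 27, 37, 43, 48, 50 → 5
r = 14: 27, 37, 43, 48, 50 → 5
r = 29: 37, 43, 48, 50 → 4
r = 32: 37, 43, 48, 50 → 4
r = 35: 37, 43, 48, 50 → 4
Cross-inversions: 5 + 5 + 5 + 4 + 4 + 4 = 27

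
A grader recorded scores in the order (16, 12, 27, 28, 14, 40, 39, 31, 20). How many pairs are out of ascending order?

Element-by-element contributions:
16: 2
12: 0
27: 2
28: 2
14: 0
40: 3
39: 2
31: 1
20: 0
Sum: 2 + 0 + 2 + 2 + 0 + 3 + 2 + 1 + 0 = 12

12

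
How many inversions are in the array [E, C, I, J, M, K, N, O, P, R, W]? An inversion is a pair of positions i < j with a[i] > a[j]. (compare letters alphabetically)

Element-by-element contributions:
E → C → 1
C → none → 0
I → none → 0
J → none → 0
M → K → 1
K → none → 0
N → none → 0
O → none → 0
P → none → 0
R → none → 0
W → none → 0
Sum: 1 + 0 + 0 + 0 + 1 + 0 + 0 + 0 + 0 + 0 + 0 = 2

2 inversions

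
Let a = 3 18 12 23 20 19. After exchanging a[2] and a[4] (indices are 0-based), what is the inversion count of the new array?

There are 5 inversions.

Positions 2 and 4 hold 12 and 20; after swapping, the array is [3, 18, 20, 23, 12, 19].
Sweep left to right; for each value list the smaller values that follow it:
3 → none → 0
18 → 12 → 1
20 → 12, 19 → 2
23 → 12, 19 → 2
12 → none → 0
19 → none → 0
Sum: 0 + 1 + 2 + 2 + 0 + 0 = 5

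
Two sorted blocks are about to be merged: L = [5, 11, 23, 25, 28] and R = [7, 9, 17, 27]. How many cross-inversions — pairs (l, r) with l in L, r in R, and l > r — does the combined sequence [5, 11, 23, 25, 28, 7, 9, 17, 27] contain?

Count, for every r in R, how many entries of L exceed r:
r = 7: 11, 23, 25, 28 → 4
r = 9: 11, 23, 25, 28 → 4
r = 17: 23, 25, 28 → 3
r = 27: 28 → 1
Cross-inversions: 4 + 4 + 3 + 1 = 12

12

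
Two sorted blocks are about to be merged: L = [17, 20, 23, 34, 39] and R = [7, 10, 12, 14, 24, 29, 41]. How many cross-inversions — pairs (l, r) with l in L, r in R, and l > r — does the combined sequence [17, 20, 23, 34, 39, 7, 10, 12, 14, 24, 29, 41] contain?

24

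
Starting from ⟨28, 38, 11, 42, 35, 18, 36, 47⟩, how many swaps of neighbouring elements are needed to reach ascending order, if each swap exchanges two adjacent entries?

10 adjacent swaps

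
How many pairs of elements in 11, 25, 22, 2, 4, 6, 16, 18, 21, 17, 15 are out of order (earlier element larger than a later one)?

Element-by-element contributions:
11: 3
25: 9
22: 8
2: 0
4: 0
6: 0
16: 1
18: 2
21: 2
17: 1
15: 0
Sum: 3 + 9 + 8 + 0 + 0 + 0 + 1 + 2 + 2 + 1 + 0 = 26

26 out-of-order pairs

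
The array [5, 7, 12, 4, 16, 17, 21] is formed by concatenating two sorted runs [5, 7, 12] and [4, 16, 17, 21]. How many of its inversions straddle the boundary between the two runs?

3 cross-inversions

Take each right-half value and tally the left-half values above it:
r = 4: 5, 7, 12 → 3
r = 16: none → 0
r = 17: none → 0
r = 21: none → 0
Cross-inversions: 3 + 0 + 0 + 0 = 3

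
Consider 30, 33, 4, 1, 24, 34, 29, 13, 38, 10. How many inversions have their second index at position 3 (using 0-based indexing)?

3

The element at index 3 is 1.
Elements before it: 30, 33, 4
Those larger than 1: 30, 33, 4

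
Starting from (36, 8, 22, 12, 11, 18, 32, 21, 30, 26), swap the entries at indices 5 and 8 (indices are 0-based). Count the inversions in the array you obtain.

Positions 5 and 8 hold 18 and 30; after swapping, the array is [36, 8, 22, 12, 11, 30, 32, 21, 18, 26].
Element-by-element contributions:
36 → 8, 22, 12, 11, 30, 32, 21, 18, 26 → 9
8 → none → 0
22 → 12, 11, 21, 18 → 4
12 → 11 → 1
11 → none → 0
30 → 21, 18, 26 → 3
32 → 21, 18, 26 → 3
21 → 18 → 1
18 → none → 0
26 → none → 0
Sum: 9 + 0 + 4 + 1 + 0 + 3 + 3 + 1 + 0 + 0 = 21

Inversions: 21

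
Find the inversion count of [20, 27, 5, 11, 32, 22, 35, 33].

Sweep left to right; for each value list the smaller values that follow it:
20: 2
27: 3
5: 0
11: 0
32: 1
22: 0
35: 1
33: 0
Sum: 2 + 3 + 0 + 0 + 1 + 0 + 1 + 0 = 7

7 out-of-order pairs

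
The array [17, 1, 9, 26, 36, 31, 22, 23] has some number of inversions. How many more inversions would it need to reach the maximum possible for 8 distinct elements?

Maximum inversions for 8 distinct elements is C(8, 2) = 8·7/2 = 28.
Current inversions — for each element, count later smaller elements:
17: 2
1: 0
9: 0
26: 2
36: 3
31: 2
22: 0
23: 0
Current total: 2 + 0 + 0 + 2 + 3 + 2 + 0 + 0 = 9
Shortfall: 28 − 9 = 19

19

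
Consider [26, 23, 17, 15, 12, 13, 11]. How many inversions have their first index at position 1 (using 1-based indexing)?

6

The element at index 1 is 26.
Elements after it: 23, 17, 15, 12, 13, 11
Those smaller than 26: 23, 17, 15, 12, 13, 11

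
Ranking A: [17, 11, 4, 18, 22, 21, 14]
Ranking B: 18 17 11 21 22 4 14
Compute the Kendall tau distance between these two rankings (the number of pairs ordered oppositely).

6

Assign each item its position (1..7) in the first ordering, then rewrite the second ordering as that position sequence:
positions: 17→1, 11→2, 4→3, 18→4, 22→5, 21→6, 14→7
second ordering as positions: [4, 1, 2, 6, 5, 3, 7]
Discordant pairs = inversions in this position sequence.
4: 1, 2, 3 → 3
1: 0
2: 0
6: 5, 3 → 2
5: 3 → 1
3: 0
7: 0
Total: 3 + 0 + 0 + 2 + 1 + 0 + 0 = 6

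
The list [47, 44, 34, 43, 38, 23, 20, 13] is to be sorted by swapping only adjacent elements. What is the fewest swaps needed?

Minimum adjacent swaps = number of inversions (each swap of adjacent out-of-order elements removes one inversion and no swap can remove more).
Count inversions — for each element, later elements that are smaller:
47: 44, 34, 43, 38, 23, 20, 13 → 7
44: 34, 43, 38, 23, 20, 13 → 6
34: 23, 20, 13 → 3
43: 38, 23, 20, 13 → 4
38: 23, 20, 13 → 3
23: 20, 13 → 2
20: 13 → 1
13: none → 0
Total inversions: 7 + 6 + 3 + 4 + 3 + 2 + 1 + 0 = 26

26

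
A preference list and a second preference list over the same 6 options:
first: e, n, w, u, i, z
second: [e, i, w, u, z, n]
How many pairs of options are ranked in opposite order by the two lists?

Assign each item its position (1..6) in the first ordering, then rewrite the second ordering as that position sequence:
positions: e→1, n→2, w→3, u→4, i→5, z→6
second ordering as positions: [1, 5, 3, 4, 6, 2]
Discordant pairs = inversions in this position sequence.
1: 0
5: 3, 4, 2 → 3
3: 2 → 1
4: 2 → 1
6: 2 → 1
2: 0
Total: 0 + 3 + 1 + 1 + 1 + 0 = 6

6 pairs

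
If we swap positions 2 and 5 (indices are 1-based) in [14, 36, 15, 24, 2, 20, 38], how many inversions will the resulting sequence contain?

Positions 2 and 5 hold 36 and 2; after swapping, the array is [14, 2, 15, 24, 36, 20, 38].
Count, for each position, how many later elements it exceeds:
14 → 2 → 1
2 → none → 0
15 → none → 0
24 → 20 → 1
36 → 20 → 1
20 → none → 0
38 → none → 0
Sum: 1 + 0 + 0 + 1 + 1 + 0 + 0 = 3

3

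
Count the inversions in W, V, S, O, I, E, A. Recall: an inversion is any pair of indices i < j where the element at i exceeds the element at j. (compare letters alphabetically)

Sweep left to right; for each value list the smaller values that follow it:
W: 6
V: 5
S: 4
O: 3
I: 2
E: 1
A: 0
Sum: 6 + 5 + 4 + 3 + 2 + 1 + 0 = 21

21 inversions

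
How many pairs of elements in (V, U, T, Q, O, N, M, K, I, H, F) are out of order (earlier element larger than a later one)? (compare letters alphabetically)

For each element, count later entries that are smaller:
V: 10
U: 9
T: 8
Q: 7
O: 6
N: 5
M: 4
K: 3
I: 2
H: 1
F: 0
Sum: 10 + 9 + 8 + 7 + 6 + 5 + 4 + 3 + 2 + 1 + 0 = 55

Inversions: 55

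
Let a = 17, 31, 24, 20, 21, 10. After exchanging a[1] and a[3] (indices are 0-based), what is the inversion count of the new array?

Positions 1 and 3 hold 31 and 20; after swapping, the array is [17, 20, 24, 31, 21, 10].
Element-by-element contributions:
17 → 10 → 1
20 → 10 → 1
24 → 21, 10 → 2
31 → 21, 10 → 2
21 → 10 → 1
10 → none → 0
Sum: 1 + 1 + 2 + 2 + 1 + 0 = 7

7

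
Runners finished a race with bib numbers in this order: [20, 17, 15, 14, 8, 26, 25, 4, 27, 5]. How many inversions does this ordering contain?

For each element, count later entries that are smaller:
20 → 17, 15, 14, 8, 4, 5 → 6
17 → 15, 14, 8, 4, 5 → 5
15 → 14, 8, 4, 5 → 4
14 → 8, 4, 5 → 3
8 → 4, 5 → 2
26 → 25, 4, 5 → 3
25 → 4, 5 → 2
4 → none → 0
27 → 5 → 1
5 → none → 0
Sum: 6 + 5 + 4 + 3 + 2 + 3 + 2 + 0 + 1 + 0 = 26

26 inversions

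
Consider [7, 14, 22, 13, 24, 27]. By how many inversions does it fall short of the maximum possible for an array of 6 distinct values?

13 inversions short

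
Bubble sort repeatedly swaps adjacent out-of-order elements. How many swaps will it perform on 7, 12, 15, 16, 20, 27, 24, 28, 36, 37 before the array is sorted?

The minimum number of adjacent swaps to sort an array equals its inversion count, since every such swap removes exactly one inversion.
Count inversions — for each element, later elements that are smaller:
7: none → 0
12: none → 0
15: none → 0
16: none → 0
20: none → 0
27: 24 → 1
24: none → 0
28: none → 0
36: none → 0
37: none → 0
Total inversions: 0 + 0 + 0 + 0 + 0 + 1 + 0 + 0 + 0 + 0 = 1

There is 1 adjacent swap.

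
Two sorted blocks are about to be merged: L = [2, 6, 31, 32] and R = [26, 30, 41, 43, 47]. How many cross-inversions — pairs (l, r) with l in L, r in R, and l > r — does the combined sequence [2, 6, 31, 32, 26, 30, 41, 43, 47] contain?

For each element r of the right run, count left-run elements greater than r:
r = 26: 31, 32 → 2
r = 30: 31, 32 → 2
r = 41: none → 0
r = 43: none → 0
r = 47: none → 0
Cross-inversions: 2 + 2 + 0 + 0 + 0 = 4

4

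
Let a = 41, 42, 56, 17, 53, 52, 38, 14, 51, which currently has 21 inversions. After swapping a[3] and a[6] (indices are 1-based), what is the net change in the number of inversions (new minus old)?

-3

Positions 3 and 6 hold 56 and 52; after swapping, the array is [41, 42, 52, 17, 53, 56, 38, 14, 51].
Count, for each position, how many later elements it exceeds:
41: 3
42: 3
52: 4
17: 1
53: 3
56: 3
38: 1
14: 0
51: 0
Sum: 3 + 3 + 4 + 1 + 3 + 3 + 1 + 0 + 0 = 18
Change: 18 − 21 = -3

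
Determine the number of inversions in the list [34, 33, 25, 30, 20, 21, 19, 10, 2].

Element-by-element contributions:
34: 8
33: 7
25: 5
30: 5
20: 3
21: 3
19: 2
10: 1
2: 0
Sum: 8 + 7 + 5 + 5 + 3 + 3 + 2 + 1 + 0 = 34

34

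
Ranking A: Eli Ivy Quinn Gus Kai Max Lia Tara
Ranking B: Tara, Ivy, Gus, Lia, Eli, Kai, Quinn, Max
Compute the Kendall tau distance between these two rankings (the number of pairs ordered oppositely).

15

Assign each item its position (1..8) in the first ordering, then rewrite the second ordering as that position sequence:
positions: Eli→1, Ivy→2, Quinn→3, Gus→4, Kai→5, Max→6, Lia→7, Tara→8
second ordering as positions: [8, 2, 4, 7, 1, 5, 3, 6]
Discordant pairs = inversions in this position sequence.
8: 2, 4, 7, 1, 5, 3, 6 → 7
2: 1 → 1
4: 1, 3 → 2
7: 1, 5, 3, 6 → 4
1: 0
5: 3 → 1
3: 0
6: 0
Total: 7 + 1 + 2 + 4 + 0 + 1 + 0 + 0 = 15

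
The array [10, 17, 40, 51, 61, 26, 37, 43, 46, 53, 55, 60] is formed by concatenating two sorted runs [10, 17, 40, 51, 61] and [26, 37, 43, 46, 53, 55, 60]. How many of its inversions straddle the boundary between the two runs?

There are 13 split inversions.

Count, for every r in R, how many entries of L exceed r:
r = 26: 40, 51, 61 → 3
r = 37: 40, 51, 61 → 3
r = 43: 51, 61 → 2
r = 46: 51, 61 → 2
r = 53: 61 → 1
r = 55: 61 → 1
r = 60: 61 → 1
Cross-inversions: 3 + 3 + 2 + 2 + 1 + 1 + 1 = 13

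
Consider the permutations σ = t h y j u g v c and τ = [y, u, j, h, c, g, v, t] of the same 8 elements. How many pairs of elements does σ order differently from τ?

Assign each item its position (1..8) in the first ordering, then rewrite the second ordering as that position sequence:
positions: t→1, h→2, y→3, j→4, u→5, g→6, v→7, c→8
second ordering as positions: [3, 5, 4, 2, 8, 6, 7, 1]
Discordant pairs = inversions in this position sequence.
3: 2, 1 → 2
5: 4, 2, 1 → 3
4: 2, 1 → 2
2: 1 → 1
8: 6, 7, 1 → 3
6: 1 → 1
7: 1 → 1
1: 0
Total: 2 + 3 + 2 + 1 + 3 + 1 + 1 + 0 = 13

13 discordant pairs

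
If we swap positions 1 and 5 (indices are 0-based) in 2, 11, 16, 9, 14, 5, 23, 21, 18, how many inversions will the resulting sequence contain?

7

Positions 1 and 5 hold 11 and 5; after swapping, the array is [2, 5, 16, 9, 14, 11, 23, 21, 18].
Count, for each position, how many later elements it exceeds:
2 → none → 0
5 → none → 0
16 → 9, 14, 11 → 3
9 → none → 0
14 → 11 → 1
11 → none → 0
23 → 21, 18 → 2
21 → 18 → 1
18 → none → 0
Sum: 0 + 0 + 3 + 0 + 1 + 0 + 2 + 1 + 0 = 7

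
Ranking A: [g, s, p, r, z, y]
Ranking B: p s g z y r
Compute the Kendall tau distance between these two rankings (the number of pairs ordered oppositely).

5

Assign each item its position (1..6) in the first ordering, then rewrite the second ordering as that position sequence:
positions: g→1, s→2, p→3, r→4, z→5, y→6
second ordering as positions: [3, 2, 1, 5, 6, 4]
Discordant pairs = inversions in this position sequence.
3: 2, 1 → 2
2: 1 → 1
1: 0
5: 4 → 1
6: 4 → 1
4: 0
Total: 2 + 1 + 0 + 1 + 1 + 0 = 5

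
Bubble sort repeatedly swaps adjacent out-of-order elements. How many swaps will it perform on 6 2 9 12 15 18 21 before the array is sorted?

Minimum adjacent swaps = number of inversions (each swap of adjacent out-of-order elements removes one inversion and no swap can remove more).
Count inversions — for each element, later elements that are smaller:
6: 2 → 1
2: none → 0
9: none → 0
12: none → 0
15: none → 0
18: none → 0
21: none → 0
Total inversions: 1 + 0 + 0 + 0 + 0 + 0 + 0 = 1

1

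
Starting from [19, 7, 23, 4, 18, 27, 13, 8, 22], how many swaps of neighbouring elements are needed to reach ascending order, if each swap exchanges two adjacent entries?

17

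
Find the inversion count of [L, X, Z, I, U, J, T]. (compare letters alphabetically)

12

Out-of-order index pairs (1-indexed):
(1,4): L > I
(1,6): L > J
(2,4): X > I
(2,5): X > U
(2,6): X > J
(2,7): X > T
(3,4): Z > I
(3,5): Z > U
(3,6): Z > J
(3,7): Z > T
(5,6): U > J
(5,7): U > T
That's 12 pairs.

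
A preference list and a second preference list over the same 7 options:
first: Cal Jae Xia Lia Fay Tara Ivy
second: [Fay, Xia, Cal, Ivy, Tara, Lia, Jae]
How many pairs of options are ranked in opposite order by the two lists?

Assign each item its position (1..7) in the first ordering, then rewrite the second ordering as that position sequence:
positions: Cal→1, Jae→2, Xia→3, Lia→4, Fay→5, Tara→6, Ivy→7
second ordering as positions: [5, 3, 1, 7, 6, 4, 2]
Discordant pairs = inversions in this position sequence.
5: 3, 1, 4, 2 → 4
3: 1, 2 → 2
1: 0
7: 6, 4, 2 → 3
6: 4, 2 → 2
4: 2 → 1
2: 0
Total: 4 + 2 + 0 + 3 + 2 + 1 + 0 = 12

There are 12 pairs.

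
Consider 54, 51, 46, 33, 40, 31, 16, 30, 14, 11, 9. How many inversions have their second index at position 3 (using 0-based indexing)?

3 such elements

The element at index 3 is 33.
Elements before it: 54, 51, 46
Those larger than 33: 54, 51, 46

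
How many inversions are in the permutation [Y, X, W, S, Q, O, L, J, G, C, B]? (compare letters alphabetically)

Element-by-element contributions:
Y → X, W, S, Q, O, L, J, G, C, B → 10
X → W, S, Q, O, L, J, G, C, B → 9
W → S, Q, O, L, J, G, C, B → 8
S → Q, O, L, J, G, C, B → 7
Q → O, L, J, G, C, B → 6
O → L, J, G, C, B → 5
L → J, G, C, B → 4
J → G, C, B → 3
G → C, B → 2
C → B → 1
B → none → 0
Sum: 10 + 9 + 8 + 7 + 6 + 5 + 4 + 3 + 2 + 1 + 0 = 55

55 inversions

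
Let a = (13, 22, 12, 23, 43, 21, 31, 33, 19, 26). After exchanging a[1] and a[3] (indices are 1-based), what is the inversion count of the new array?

Positions 1 and 3 hold 13 and 12; after swapping, the array is [12, 22, 13, 23, 43, 21, 31, 33, 19, 26].
Count, for each position, how many later elements it exceeds:
12: 0
22: 3
13: 0
23: 2
43: 5
21: 1
31: 2
33: 2
19: 0
26: 0
Sum: 0 + 3 + 0 + 2 + 5 + 1 + 2 + 2 + 0 + 0 = 15

15 inversions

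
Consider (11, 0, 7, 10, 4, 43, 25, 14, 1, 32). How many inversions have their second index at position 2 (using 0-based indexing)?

1

The element at index 2 is 7.
Elements before it: 11, 0
Those larger than 7: 11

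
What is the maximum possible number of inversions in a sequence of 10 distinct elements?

The maximum occurs when the array is in strictly decreasing order: every one of the C(10, 2) pairs is inverted.
C(10, 2) = 10·9/2 = 45

45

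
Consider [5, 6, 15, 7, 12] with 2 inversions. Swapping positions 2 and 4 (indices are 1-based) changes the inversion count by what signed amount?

Positions 2 and 4 hold 6 and 7; after swapping, the array is [5, 7, 15, 6, 12].
Sweep left to right; for each value list the smaller values that follow it:
5 → none → 0
7 → 6 → 1
15 → 6, 12 → 2
6 → none → 0
12 → none → 0
Sum: 0 + 1 + 2 + 0 + 0 = 3
Change: 3 − 2 = +1

+1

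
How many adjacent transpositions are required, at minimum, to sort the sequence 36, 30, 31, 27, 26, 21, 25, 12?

26

The minimum number of adjacent swaps to sort an array equals its inversion count, since every such swap removes exactly one inversion.
Count inversions — for each element, later elements that are smaller:
36: 30, 31, 27, 26, 21, 25, 12 → 7
30: 27, 26, 21, 25, 12 → 5
31: 27, 26, 21, 25, 12 → 5
27: 26, 21, 25, 12 → 4
26: 21, 25, 12 → 3
21: 12 → 1
25: 12 → 1
12: none → 0
Total inversions: 7 + 5 + 5 + 4 + 3 + 1 + 1 + 0 = 26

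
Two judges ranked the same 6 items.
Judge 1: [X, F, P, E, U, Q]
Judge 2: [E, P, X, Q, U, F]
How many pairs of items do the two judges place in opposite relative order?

8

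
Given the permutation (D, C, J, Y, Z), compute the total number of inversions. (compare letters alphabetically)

Element-by-element contributions:
D → C → 1
C → none → 0
J → none → 0
Y → none → 0
Z → none → 0
Sum: 1 + 0 + 0 + 0 + 0 = 1

1 inversion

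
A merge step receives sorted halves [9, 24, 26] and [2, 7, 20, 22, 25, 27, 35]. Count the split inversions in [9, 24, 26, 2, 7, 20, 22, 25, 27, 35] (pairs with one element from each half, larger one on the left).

Count, for every r in R, how many entries of L exceed r:
r = 2: 9, 24, 26 → 3
r = 7: 9, 24, 26 → 3
r = 20: 24, 26 → 2
r = 22: 24, 26 → 2
r = 25: 26 → 1
r = 27: none → 0
r = 35: none → 0
Cross-inversions: 3 + 3 + 2 + 2 + 1 + 0 + 0 = 11

There are 11 split inversions.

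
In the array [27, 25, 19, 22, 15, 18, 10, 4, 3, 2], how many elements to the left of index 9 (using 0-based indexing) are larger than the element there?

The element at index 9 is 2.
Elements before it: 27, 25, 19, 22, 15, 18, 10, 4, 3
Those larger than 2: 27, 25, 19, 22, 15, 18, 10, 4, 3

9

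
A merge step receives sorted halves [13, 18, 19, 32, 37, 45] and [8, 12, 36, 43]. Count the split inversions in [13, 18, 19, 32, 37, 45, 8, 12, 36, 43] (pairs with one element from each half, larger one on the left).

There are 15 split inversions.

Count, for every r in R, how many entries of L exceed r:
r = 8: 13, 18, 19, 32, 37, 45 → 6
r = 12: 13, 18, 19, 32, 37, 45 → 6
r = 36: 37, 45 → 2
r = 43: 45 → 1
Cross-inversions: 6 + 6 + 2 + 1 = 15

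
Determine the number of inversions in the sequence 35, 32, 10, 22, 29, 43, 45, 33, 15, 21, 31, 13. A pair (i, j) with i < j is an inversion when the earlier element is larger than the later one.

For each element, count later entries that are smaller:
35 → 32, 10, 22, 29, 33, 15, 21, 31, 13 → 9
32 → 10, 22, 29, 15, 21, 31, 13 → 7
10 → none → 0
22 → 15, 21, 13 → 3
29 → 15, 21, 13 → 3
43 → 33, 15, 21, 31, 13 → 5
45 → 33, 15, 21, 31, 13 → 5
33 → 15, 21, 31, 13 → 4
15 → 13 → 1
21 → 13 → 1
31 → 13 → 1
13 → none → 0
Sum: 9 + 7 + 0 + 3 + 3 + 5 + 5 + 4 + 1 + 1 + 1 + 0 = 39

39 inversions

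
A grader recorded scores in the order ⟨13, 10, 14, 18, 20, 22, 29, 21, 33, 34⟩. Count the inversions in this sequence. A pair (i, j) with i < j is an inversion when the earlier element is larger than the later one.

3

Element-by-element contributions:
13 → 10 → 1
10 → none → 0
14 → none → 0
18 → none → 0
20 → none → 0
22 → 21 → 1
29 → 21 → 1
21 → none → 0
33 → none → 0
34 → none → 0
Sum: 1 + 0 + 0 + 0 + 0 + 1 + 1 + 0 + 0 + 0 = 3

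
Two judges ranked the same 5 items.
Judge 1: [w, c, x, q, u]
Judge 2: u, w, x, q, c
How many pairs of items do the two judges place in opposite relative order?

Assign each item its position (1..5) in the first ordering, then rewrite the second ordering as that position sequence:
positions: w→1, c→2, x→3, q→4, u→5
second ordering as positions: [5, 1, 3, 4, 2]
Discordant pairs = inversions in this position sequence.
5: 1, 3, 4, 2 → 4
1: 0
3: 2 → 1
4: 2 → 1
2: 0
Total: 4 + 0 + 1 + 1 + 0 = 6

6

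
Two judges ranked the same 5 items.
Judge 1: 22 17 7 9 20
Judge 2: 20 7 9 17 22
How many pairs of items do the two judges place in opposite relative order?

Assign each item its position (1..5) in the first ordering, then rewrite the second ordering as that position sequence:
positions: 22→1, 17→2, 7→3, 9→4, 20→5
second ordering as positions: [5, 3, 4, 2, 1]
Discordant pairs = inversions in this position sequence.
5: 3, 4, 2, 1 → 4
3: 2, 1 → 2
4: 2, 1 → 2
2: 1 → 1
1: 0
Total: 4 + 2 + 2 + 1 + 0 = 9

9 discordant pairs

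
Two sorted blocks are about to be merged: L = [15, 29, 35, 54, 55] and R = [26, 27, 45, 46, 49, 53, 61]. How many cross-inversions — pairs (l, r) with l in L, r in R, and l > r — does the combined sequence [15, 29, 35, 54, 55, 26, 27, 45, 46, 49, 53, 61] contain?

Take each right-half value and tally the left-half values above it:
r = 26: 29, 35, 54, 55 → 4
r = 27: 29, 35, 54, 55 → 4
r = 45: 54, 55 → 2
r = 46: 54, 55 → 2
r = 49: 54, 55 → 2
r = 53: 54, 55 → 2
r = 61: none → 0
Cross-inversions: 4 + 4 + 2 + 2 + 2 + 2 + 0 = 16

16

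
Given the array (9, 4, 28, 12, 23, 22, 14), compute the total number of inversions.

Element-by-element contributions:
9 → 4 → 1
4 → none → 0
28 → 12, 23, 22, 14 → 4
12 → none → 0
23 → 22, 14 → 2
22 → 14 → 1
14 → none → 0
Sum: 1 + 0 + 4 + 0 + 2 + 1 + 0 = 8

There are 8 inversions.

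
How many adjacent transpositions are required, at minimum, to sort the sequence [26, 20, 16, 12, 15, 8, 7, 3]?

Each adjacent swap fixes exactly one inversion, so the minimum swap count equals the number of inversions.
Count inversions — for each element, later elements that are smaller:
26: 20, 16, 12, 15, 8, 7, 3 → 7
20: 16, 12, 15, 8, 7, 3 → 6
16: 12, 15, 8, 7, 3 → 5
12: 8, 7, 3 → 3
15: 8, 7, 3 → 3
8: 7, 3 → 2
7: 3 → 1
3: none → 0
Total inversions: 7 + 6 + 5 + 3 + 3 + 2 + 1 + 0 = 27

27 adjacent swaps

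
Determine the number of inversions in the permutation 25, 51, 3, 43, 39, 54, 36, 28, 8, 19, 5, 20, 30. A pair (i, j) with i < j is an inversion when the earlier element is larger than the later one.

There are 49 inversions.

For each element, count later entries that are smaller:
25: 5
51: 10
3: 0
43: 8
39: 7
54: 7
36: 6
28: 4
8: 1
19: 1
5: 0
20: 0
30: 0
Sum: 5 + 10 + 0 + 8 + 7 + 7 + 6 + 4 + 1 + 1 + 0 + 0 + 0 = 49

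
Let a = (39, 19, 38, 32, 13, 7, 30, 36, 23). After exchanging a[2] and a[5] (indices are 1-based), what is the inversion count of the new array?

Positions 2 and 5 hold 19 and 13; after swapping, the array is [39, 13, 38, 32, 19, 7, 30, 36, 23].
Count, for each position, how many later elements it exceeds:
39 → 13, 38, 32, 19, 7, 30, 36, 23 → 8
13 → 7 → 1
38 → 32, 19, 7, 30, 36, 23 → 6
32 → 19, 7, 30, 23 → 4
19 → 7 → 1
7 → none → 0
30 → 23 → 1
36 → 23 → 1
23 → none → 0
Sum: 8 + 1 + 6 + 4 + 1 + 0 + 1 + 1 + 0 = 22

22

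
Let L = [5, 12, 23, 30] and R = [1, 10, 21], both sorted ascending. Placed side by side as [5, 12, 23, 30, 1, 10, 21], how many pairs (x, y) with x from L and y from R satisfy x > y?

There are 9 split inversions.

For each element r of the right run, count left-run elements greater than r:
r = 1: 5, 12, 23, 30 → 4
r = 10: 12, 23, 30 → 3
r = 21: 23, 30 → 2
Cross-inversions: 4 + 3 + 2 = 9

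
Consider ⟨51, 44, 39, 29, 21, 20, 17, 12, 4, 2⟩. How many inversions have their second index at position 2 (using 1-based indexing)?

The element at index 2 is 44.
Elements before it: 51
Those larger than 44: 51

1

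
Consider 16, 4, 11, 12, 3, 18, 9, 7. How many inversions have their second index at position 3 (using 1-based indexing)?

1

The element at index 3 is 11.
Elements before it: 16, 4
Those larger than 11: 16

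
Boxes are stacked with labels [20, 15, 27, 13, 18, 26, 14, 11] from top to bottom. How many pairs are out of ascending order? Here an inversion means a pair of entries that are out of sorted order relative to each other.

Element-by-element contributions:
20 → 15, 13, 18, 14, 11 → 5
15 → 13, 14, 11 → 3
27 → 13, 18, 26, 14, 11 → 5
13 → 11 → 1
18 → 14, 11 → 2
26 → 14, 11 → 2
14 → 11 → 1
11 → none → 0
Sum: 5 + 3 + 5 + 1 + 2 + 2 + 1 + 0 = 19

19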